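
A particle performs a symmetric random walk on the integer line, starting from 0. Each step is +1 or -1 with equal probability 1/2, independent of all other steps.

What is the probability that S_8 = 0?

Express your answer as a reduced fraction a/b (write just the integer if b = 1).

Answer: 35/128

Derivation:
To return to 0 after 8 steps: need exactly 4 steps of +1 and 4 of -1.
Favorable paths: C(8,4) = 70
Total paths: 2^8 = 256
P = 70/256 = 35/128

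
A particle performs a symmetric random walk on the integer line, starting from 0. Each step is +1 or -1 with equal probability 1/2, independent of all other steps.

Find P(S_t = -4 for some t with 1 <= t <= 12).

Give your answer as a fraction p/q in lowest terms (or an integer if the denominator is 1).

Answer: 1093/4096

Derivation:
Count via complement. Let g(t,s) = #length-t paths at position s with S_1..S_t all ≠ -4.
g(t,s) = g(t-1,s-1) + g(t-1,s+1) for s ≠ -4; g(t,-4) = 0.
t=0: g(0,0)=1
t=1: g(1,-1)=1 g(1,1)=1
t=2: g(2,-2)=1 g(2,0)=2 g(2,2)=1
t=3: g(3,-3)=1 g(3,-1)=3 g(3,1)=3 g(3,3)=1
t=4: g(4,-2)=4 g(4,0)=6 g(4,2)=4 g(4,4)=1
t=5: g(5,-3)=4 g(5,-1)=10 g(5,1)=10 g(5,3)=5 g(5,5)=1
t=6: g(6,-2)=14 g(6,0)=20 g(6,2)=15 g(6,4)=6 g(6,6)=1
t=7: g(7,-3)=14 g(7,-1)=34 g(7,1)=35 g(7,3)=21 g(7,5)=7 g(7,7)=1
t=8: g(8,-2)=48 g(8,0)=69 g(8,2)=56 g(8,4)=28 g(8,6)=8 g(8,8)=1
t=9: g(9,-3)=48 g(9,-1)=117 g(9,1)=125 g(9,3)=84 g(9,5)=36 g(9,7)=9 g(9,9)=1
t=10: g(10,-2)=165 g(10,0)=242 g(10,2)=209 g(10,4)=120 g(10,6)=45 g(10,8)=10 g(10,10)=1
t=11: g(11,-3)=165 g(11,-1)=407 g(11,1)=451 g(11,3)=329 g(11,5)=165 g(11,7)=55 g(11,9)=11 g(11,11)=1
t=12: g(12,-2)=572 g(12,0)=858 g(12,2)=780 g(12,4)=494 g(12,6)=220 g(12,8)=66 g(12,10)=12 g(12,12)=1
Paths never hitting -4: Σ_s g(12,s) = 3003
Paths hitting -4: 2^12 - 3003 = 1093
P = 1093/4096 = 1093/4096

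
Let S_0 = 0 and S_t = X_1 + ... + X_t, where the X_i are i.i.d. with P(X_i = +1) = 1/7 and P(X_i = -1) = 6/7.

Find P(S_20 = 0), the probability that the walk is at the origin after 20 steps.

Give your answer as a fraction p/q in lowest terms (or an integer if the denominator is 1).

To be at 0 after 20 steps: need exactly 10 steps of +1 and 10 of -1.
Number of such sequences: C(20,10) = 184756
Each has probability (1/7)^10 · (6/7)^10 = 60466176/79792266297612001
P = 184756 · 60466176/79792266297612001 = 11171488813056/79792266297612001

Answer: 11171488813056/79792266297612001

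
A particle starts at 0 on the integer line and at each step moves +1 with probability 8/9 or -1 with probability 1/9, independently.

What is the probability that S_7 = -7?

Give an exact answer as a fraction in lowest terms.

Answer: 1/4782969

Derivation:
To reach position -7 after 7 steps: need 0 steps of +1 and 7 steps of -1.
Number of such sequences: C(7,0) = 1
Each has probability (8/9)^0 · (1/9)^7 = 1/4782969
P = 1 · 1/4782969 = 1/4782969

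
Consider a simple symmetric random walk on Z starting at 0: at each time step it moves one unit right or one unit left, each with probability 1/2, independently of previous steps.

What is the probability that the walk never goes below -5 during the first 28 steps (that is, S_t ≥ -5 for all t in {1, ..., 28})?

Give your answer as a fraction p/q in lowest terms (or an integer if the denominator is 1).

Let f(t,s) = #length-t paths at position s with S_1..S_t all ≥ -5.
f(t,s) = f(t-1,s-1) + f(t-1,s+1) for s ≥ -5; f(t,s) = 0 for s < -5.
t=0: f(0,0)=1
t=1: f(1,-1)=1 f(1,1)=1
t=2: f(2,-2)=1 f(2,0)=2 f(2,2)=1
t=3: f(3,-3)=1 f(3,-1)=3 f(3,1)=3 f(3,3)=1
t=4: f(4,-4)=1 f(4,-2)=4 f(4,0)=6 f(4,2)=4 f(4,4)=1
t=5: f(5,-5)=1 f(5,-3)=5 f(5,-1)=10 f(5,1)=10 f(5,3)=5 f(5,5)=1
t=6: f(6,-4)=6 f(6,-2)=15 f(6,0)=20 f(6,2)=15 f(6,4)=6 f(6,6)=1
t=7: f(7,-5)=6 f(7,-3)=21 f(7,-1)=35 f(7,1)=35 f(7,3)=21 f(7,5)=7 f(7,7)=1
t=8: f(8,-4)=27 f(8,-2)=56 f(8,0)=70 f(8,2)=56 f(8,4)=28 f(8,6)=8 f(8,8)=1
t=9: f(9,-5)=27 f(9,-3)=83 f(9,-1)=126 f(9,1)=126 f(9,3)=84 f(9,5)=36 f(9,7)=9 f(9,9)=1
t=10: f(10,-4)=110 f(10,-2)=209 f(10,0)=252 f(10,2)=210 f(10,4)=120 f(10,6)=45 f(10,8)=10 f(10,10)=1
t=11: f(11,-5)=110 f(11,-3)=319 f(11,-1)=461 f(11,1)=462 f(11,3)=330 f(11,5)=165 f(11,7)=55 f(11,9)=11 f(11,11)=1
t=12: f(12,-4)=429 f(12,-2)=780 f(12,0)=923 f(12,2)=792 f(12,4)=495 f(12,6)=220 f(12,8)=66 f(12,10)=12 f(12,12)=1
t=13: f(13,-5)=429 f(13,-3)=1209 f(13,-1)=1703 f(13,1)=1715 f(13,3)=1287 f(13,5)=715 f(13,7)=286 f(13,9)=78 f(13,11)=13 f(13,13)=1
t=14: f(14,-4)=1638 f(14,-2)=2912 f(14,0)=3418 f(14,2)=3002 f(14,4)=2002 f(14,6)=1001 f(14,8)=364 f(14,10)=91 f(14,12)=14 f(14,14)=1
t=15: f(15,-5)=1638 f(15,-3)=4550 f(15,-1)=6330 f(15,1)=6420 f(15,3)=5004 f(15,5)=3003 f(15,7)=1365 f(15,9)=455 f(15,11)=105 f(15,13)=15 f(15,15)=1
t=16: f(16,-4)=6188 f(16,-2)=10880 f(16,0)=12750 f(16,2)=11424 f(16,4)=8007 f(16,6)=4368 f(16,8)=1820 f(16,10)=560 f(16,12)=120 f(16,14)=16 f(16,16)=1
t=17: f(17,-5)=6188 f(17,-3)=17068 f(17,-1)=23630 f(17,1)=24174 f(17,3)=19431 f(17,5)=12375 f(17,7)=6188 f(17,9)=2380 f(17,11)=680 f(17,13)=136 f(17,15)=17 f(17,17)=1
t=18: f(18,-4)=23256 f(18,-2)=40698 f(18,0)=47804 f(18,2)=43605 f(18,4)=31806 f(18,6)=18563 f(18,8)=8568 f(18,10)=3060 f(18,12)=816 f(18,14)=153 f(18,16)=18 f(18,18)=1
t=19: f(19,-5)=23256 f(19,-3)=63954 f(19,-1)=88502 f(19,1)=91409 f(19,3)=75411 f(19,5)=50369 f(19,7)=27131 f(19,9)=11628 f(19,11)=3876 f(19,13)=969 f(19,15)=171 f(19,17)=19 f(19,19)=1
t=20: f(20,-4)=87210 f(20,-2)=152456 f(20,0)=179911 f(20,2)=166820 f(20,4)=125780 f(20,6)=77500 f(20,8)=38759 f(20,10)=15504 f(20,12)=4845 f(20,14)=1140 f(20,16)=190 f(20,18)=20 f(20,20)=1
t=21: f(21,-5)=87210 f(21,-3)=239666 f(21,-1)=332367 f(21,1)=346731 f(21,3)=292600 f(21,5)=203280 f(21,7)=116259 f(21,9)=54263 f(21,11)=20349 f(21,13)=5985 f(21,15)=1330 f(21,17)=210 f(21,19)=21 f(21,21)=1
t=22: f(22,-4)=326876 f(22,-2)=572033 f(22,0)=679098 f(22,2)=639331 f(22,4)=495880 f(22,6)=319539 f(22,8)=170522 f(22,10)=74612 f(22,12)=26334 f(22,14)=7315 f(22,16)=1540 f(22,18)=231 f(22,20)=22 f(22,22)=1
t=23: f(23,-5)=326876 f(23,-3)=898909 f(23,-1)=1251131 f(23,1)=1318429 f(23,3)=1135211 f(23,5)=815419 f(23,7)=490061 f(23,9)=245134 f(23,11)=100946 f(23,13)=33649 f(23,15)=8855 f(23,17)=1771 f(23,19)=253 f(23,21)=23 f(23,23)=1
t=24: f(24,-4)=1225785 f(24,-2)=2150040 f(24,0)=2569560 f(24,2)=2453640 f(24,4)=1950630 f(24,6)=1305480 f(24,8)=735195 f(24,10)=346080 f(24,12)=134595 f(24,14)=42504 f(24,16)=10626 f(24,18)=2024 f(24,20)=276 f(24,22)=24 f(24,24)=1
t=25: f(25,-5)=1225785 f(25,-3)=3375825 f(25,-1)=4719600 f(25,1)=5023200 f(25,3)=4404270 f(25,5)=3256110 f(25,7)=2040675 f(25,9)=1081275 f(25,11)=480675 f(25,13)=177099 f(25,15)=53130 f(25,17)=12650 f(25,19)=2300 f(25,21)=300 f(25,23)=25 f(25,25)=1
t=26: f(26,-4)=4601610 f(26,-2)=8095425 f(26,0)=9742800 f(26,2)=9427470 f(26,4)=7660380 f(26,6)=5296785 f(26,8)=3121950 f(26,10)=1561950 f(26,12)=657774 f(26,14)=230229 f(26,16)=65780 f(26,18)=14950 f(26,20)=2600 f(26,22)=325 f(26,24)=26 f(26,26)=1
t=27: f(27,-5)=4601610 f(27,-3)=12697035 f(27,-1)=17838225 f(27,1)=19170270 f(27,3)=17087850 f(27,5)=12957165 f(27,7)=8418735 f(27,9)=4683900 f(27,11)=2219724 f(27,13)=888003 f(27,15)=296009 f(27,17)=80730 f(27,19)=17550 f(27,21)=2925 f(27,23)=351 f(27,25)=27 f(27,27)=1
t=28: f(28,-4)=17298645 f(28,-2)=30535260 f(28,0)=37008495 f(28,2)=36258120 f(28,4)=30045015 f(28,6)=21375900 f(28,8)=13102635 f(28,10)=6903624 f(28,12)=3107727 f(28,14)=1184012 f(28,16)=376739 f(28,18)=98280 f(28,20)=20475 f(28,22)=3276 f(28,24)=378 f(28,26)=28 f(28,28)=1
Σ_s f(28,s) = 197318610
P = 197318610/268435456 = 98659305/134217728

Answer: 98659305/134217728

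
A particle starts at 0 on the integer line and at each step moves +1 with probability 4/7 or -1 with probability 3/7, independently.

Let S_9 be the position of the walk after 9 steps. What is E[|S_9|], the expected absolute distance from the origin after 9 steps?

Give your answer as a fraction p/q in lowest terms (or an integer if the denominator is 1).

S_9 takes values m ≡ 1 (mod 2) with |m| ≤ 9; P(S_9=m) = C(9,(9+m)/2) · (4/7)^((9+m)/2) · (3/7)^((9-m)/2).
Distribution: P(S=-9)=19683/40353607, P(S=-7)=236196/40353607, P(S=-5)=1259712/40353607, P(S=-3)=559872/5764801, P(S=-1)=1119744/5764801, P(S=1)=1492992/5764801, P(S=3)=1327104/5764801, P(S=5)=5308416/40353607, P(S=7)=1769472/40353607, P(S=9)=262144/40353607
E[|S_9|] = Σ_m |m|·P(S_9=m) = 15333201/5764801

Answer: 15333201/5764801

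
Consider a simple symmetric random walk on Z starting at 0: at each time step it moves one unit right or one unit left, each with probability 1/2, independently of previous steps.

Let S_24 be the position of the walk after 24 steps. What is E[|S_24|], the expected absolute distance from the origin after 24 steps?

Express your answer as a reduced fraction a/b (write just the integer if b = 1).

Answer: 2028117/524288

Derivation:
S_24 takes values m ≡ 0 (mod 2) with |m| ≤ 24; P(S_24=m) = C(24,(24+m)/2)/2^24.
Total paths: 2^24 = 16777216
Distribution: P(S=-24)=1/16777216, P(S=-22)=24/16777216, P(S=-20)=276/16777216, P(S=-18)=2024/16777216, P(S=-16)=10626/16777216, P(S=-14)=42504/16777216, P(S=-12)=134596/16777216, P(S=-10)=346104/16777216, P(S=-8)=735471/16777216, P(S=-6)=1307504/16777216, P(S=-4)=1961256/16777216, P(S=-2)=2496144/16777216, P(S=0)=2704156/16777216, P(S=2)=2496144/16777216, P(S=4)=1961256/16777216, P(S=6)=1307504/16777216, P(S=8)=735471/16777216, P(S=10)=346104/16777216, P(S=12)=134596/16777216, P(S=14)=42504/16777216, P(S=16)=10626/16777216, P(S=18)=2024/16777216, P(S=20)=276/16777216, P(S=22)=24/16777216, P(S=24)=1/16777216
E[|S_24|] = Σ_m |m|·P(S_24=m) = 64899744/16777216 = 2028117/524288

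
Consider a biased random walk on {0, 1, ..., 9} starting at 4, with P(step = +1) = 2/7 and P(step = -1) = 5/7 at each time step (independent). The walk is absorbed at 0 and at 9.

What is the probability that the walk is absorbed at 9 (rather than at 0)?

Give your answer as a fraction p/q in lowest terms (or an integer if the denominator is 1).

Answer: 6496/650871

Derivation:
Biased walk: p = 2/7, q = 5/7, r = q/p = 5/2
Gambler's ruin: P(hit 9 before 0 | start at 4) = (1 - r^a)/(1 - r^N)
r^4 = 625/16; r^9 = 1953125/512
P = (1 - 625/16) / (1 - 1953125/512) = -609/16 / -1952613/512 = 6496/650871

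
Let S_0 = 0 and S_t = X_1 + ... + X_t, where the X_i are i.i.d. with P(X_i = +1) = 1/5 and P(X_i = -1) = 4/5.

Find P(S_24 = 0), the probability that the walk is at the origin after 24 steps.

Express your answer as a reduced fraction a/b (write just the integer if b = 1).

Answer: 45368209309696/59604644775390625

Derivation:
To be at 0 after 24 steps: need exactly 12 steps of +1 and 12 of -1.
Number of such sequences: C(24,12) = 2704156
Each has probability (1/5)^12 · (4/5)^12 = 16777216/59604644775390625
P = 2704156 · 16777216/59604644775390625 = 45368209309696/59604644775390625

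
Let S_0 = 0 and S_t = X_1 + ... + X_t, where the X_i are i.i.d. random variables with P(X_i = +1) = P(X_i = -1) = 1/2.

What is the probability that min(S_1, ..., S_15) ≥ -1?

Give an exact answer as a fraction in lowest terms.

Let f(t,s) = #length-t paths at position s with S_1..S_t all ≥ -1.
f(t,s) = f(t-1,s-1) + f(t-1,s+1) for s ≥ -1; f(t,s) = 0 for s < -1.
t=0: f(0,0)=1
t=1: f(1,-1)=1 f(1,1)=1
t=2: f(2,0)=2 f(2,2)=1
t=3: f(3,-1)=2 f(3,1)=3 f(3,3)=1
t=4: f(4,0)=5 f(4,2)=4 f(4,4)=1
t=5: f(5,-1)=5 f(5,1)=9 f(5,3)=5 f(5,5)=1
t=6: f(6,0)=14 f(6,2)=14 f(6,4)=6 f(6,6)=1
t=7: f(7,-1)=14 f(7,1)=28 f(7,3)=20 f(7,5)=7 f(7,7)=1
t=8: f(8,0)=42 f(8,2)=48 f(8,4)=27 f(8,6)=8 f(8,8)=1
t=9: f(9,-1)=42 f(9,1)=90 f(9,3)=75 f(9,5)=35 f(9,7)=9 f(9,9)=1
t=10: f(10,0)=132 f(10,2)=165 f(10,4)=110 f(10,6)=44 f(10,8)=10 f(10,10)=1
t=11: f(11,-1)=132 f(11,1)=297 f(11,3)=275 f(11,5)=154 f(11,7)=54 f(11,9)=11 f(11,11)=1
t=12: f(12,0)=429 f(12,2)=572 f(12,4)=429 f(12,6)=208 f(12,8)=65 f(12,10)=12 f(12,12)=1
t=13: f(13,-1)=429 f(13,1)=1001 f(13,3)=1001 f(13,5)=637 f(13,7)=273 f(13,9)=77 f(13,11)=13 f(13,13)=1
t=14: f(14,0)=1430 f(14,2)=2002 f(14,4)=1638 f(14,6)=910 f(14,8)=350 f(14,10)=90 f(14,12)=14 f(14,14)=1
t=15: f(15,-1)=1430 f(15,1)=3432 f(15,3)=3640 f(15,5)=2548 f(15,7)=1260 f(15,9)=440 f(15,11)=104 f(15,13)=15 f(15,15)=1
Σ_s f(15,s) = 12870
P = 12870/32768 = 6435/16384

Answer: 6435/16384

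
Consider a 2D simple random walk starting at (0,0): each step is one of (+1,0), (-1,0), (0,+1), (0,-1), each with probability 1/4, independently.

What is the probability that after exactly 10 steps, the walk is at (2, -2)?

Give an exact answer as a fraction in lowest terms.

Answer: 945/32768

Derivation:
Let h be the number of horizontal steps (so 10-h are vertical). To end at (2,-2) need (h+2)/2 right-steps and ((10-h)-2)/2 up-steps.
Sum over h with 2 ≤ h ≤ 8, h ≡ 0 (mod 2), 10-h ≡ 0 (mod 2):
h=2: C(10,2)·C(2,2)·C(8,3) = 45·1·56 = 2520
h=4: C(10,4)·C(4,3)·C(6,2) = 210·4·15 = 12600
h=6: C(10,6)·C(6,4)·C(4,1) = 210·15·4 = 12600
h=8: C(10,8)·C(8,5)·C(2,0) = 45·56·1 = 2520
Total favorable: 30240
Total paths: 4^10 = 1048576
P = 30240/1048576 = 945/32768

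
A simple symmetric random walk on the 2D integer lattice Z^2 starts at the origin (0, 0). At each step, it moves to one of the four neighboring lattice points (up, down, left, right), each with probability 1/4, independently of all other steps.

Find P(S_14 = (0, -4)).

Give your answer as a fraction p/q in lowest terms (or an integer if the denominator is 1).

Let h be the number of horizontal steps (so 14-h are vertical). To end at (0,-4) need (h+0)/2 right-steps and ((14-h)-4)/2 up-steps.
Sum over h with 0 ≤ h ≤ 10, h ≡ 0 (mod 2), 14-h ≡ 0 (mod 2):
h=0: C(14,0)·C(0,0)·C(14,5) = 1·1·2002 = 2002
h=2: C(14,2)·C(2,1)·C(12,4) = 91·2·495 = 90090
h=4: C(14,4)·C(4,2)·C(10,3) = 1001·6·120 = 720720
h=6: C(14,6)·C(6,3)·C(8,2) = 3003·20·28 = 1681680
h=8: C(14,8)·C(8,4)·C(6,1) = 3003·70·6 = 1261260
h=10: C(14,10)·C(10,5)·C(4,0) = 1001·252·1 = 252252
Total favorable: 4008004
Total paths: 4^14 = 268435456
P = 4008004/268435456 = 1002001/67108864

Answer: 1002001/67108864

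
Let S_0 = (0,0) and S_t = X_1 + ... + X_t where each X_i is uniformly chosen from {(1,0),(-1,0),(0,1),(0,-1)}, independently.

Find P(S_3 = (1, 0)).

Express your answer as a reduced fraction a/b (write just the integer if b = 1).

Let h be the number of horizontal steps (so 3-h are vertical). To end at (1,0) need (h+1)/2 right-steps and ((3-h)+0)/2 up-steps.
Sum over h with 1 ≤ h ≤ 3, h ≡ 1 (mod 2), 3-h ≡ 0 (mod 2):
h=1: C(3,1)·C(1,1)·C(2,1) = 3·1·2 = 6
h=3: C(3,3)·C(3,2)·C(0,0) = 1·3·1 = 3
Total favorable: 9
Total paths: 4^3 = 64
P = 9/64 = 9/64

Answer: 9/64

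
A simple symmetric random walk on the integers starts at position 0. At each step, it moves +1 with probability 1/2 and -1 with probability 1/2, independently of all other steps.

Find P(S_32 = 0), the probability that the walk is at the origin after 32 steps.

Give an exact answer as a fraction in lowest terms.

Answer: 300540195/2147483648

Derivation:
To return to 0 after 32 steps: need exactly 16 steps of +1 and 16 of -1.
Favorable paths: C(32,16) = 601080390
Total paths: 2^32 = 4294967296
P = 601080390/4294967296 = 300540195/2147483648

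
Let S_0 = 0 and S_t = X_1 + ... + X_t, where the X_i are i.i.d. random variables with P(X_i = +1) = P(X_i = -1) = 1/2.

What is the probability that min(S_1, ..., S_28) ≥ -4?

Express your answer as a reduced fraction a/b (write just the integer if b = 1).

Let f(t,s) = #length-t paths at position s with S_1..S_t all ≥ -4.
f(t,s) = f(t-1,s-1) + f(t-1,s+1) for s ≥ -4; f(t,s) = 0 for s < -4.
t=0: f(0,0)=1
t=1: f(1,-1)=1 f(1,1)=1
t=2: f(2,-2)=1 f(2,0)=2 f(2,2)=1
t=3: f(3,-3)=1 f(3,-1)=3 f(3,1)=3 f(3,3)=1
t=4: f(4,-4)=1 f(4,-2)=4 f(4,0)=6 f(4,2)=4 f(4,4)=1
t=5: f(5,-3)=5 f(5,-1)=10 f(5,1)=10 f(5,3)=5 f(5,5)=1
t=6: f(6,-4)=5 f(6,-2)=15 f(6,0)=20 f(6,2)=15 f(6,4)=6 f(6,6)=1
t=7: f(7,-3)=20 f(7,-1)=35 f(7,1)=35 f(7,3)=21 f(7,5)=7 f(7,7)=1
t=8: f(8,-4)=20 f(8,-2)=55 f(8,0)=70 f(8,2)=56 f(8,4)=28 f(8,6)=8 f(8,8)=1
t=9: f(9,-3)=75 f(9,-1)=125 f(9,1)=126 f(9,3)=84 f(9,5)=36 f(9,7)=9 f(9,9)=1
t=10: f(10,-4)=75 f(10,-2)=200 f(10,0)=251 f(10,2)=210 f(10,4)=120 f(10,6)=45 f(10,8)=10 f(10,10)=1
t=11: f(11,-3)=275 f(11,-1)=451 f(11,1)=461 f(11,3)=330 f(11,5)=165 f(11,7)=55 f(11,9)=11 f(11,11)=1
t=12: f(12,-4)=275 f(12,-2)=726 f(12,0)=912 f(12,2)=791 f(12,4)=495 f(12,6)=220 f(12,8)=66 f(12,10)=12 f(12,12)=1
t=13: f(13,-3)=1001 f(13,-1)=1638 f(13,1)=1703 f(13,3)=1286 f(13,5)=715 f(13,7)=286 f(13,9)=78 f(13,11)=13 f(13,13)=1
t=14: f(14,-4)=1001 f(14,-2)=2639 f(14,0)=3341 f(14,2)=2989 f(14,4)=2001 f(14,6)=1001 f(14,8)=364 f(14,10)=91 f(14,12)=14 f(14,14)=1
t=15: f(15,-3)=3640 f(15,-1)=5980 f(15,1)=6330 f(15,3)=4990 f(15,5)=3002 f(15,7)=1365 f(15,9)=455 f(15,11)=105 f(15,13)=15 f(15,15)=1
t=16: f(16,-4)=3640 f(16,-2)=9620 f(16,0)=12310 f(16,2)=11320 f(16,4)=7992 f(16,6)=4367 f(16,8)=1820 f(16,10)=560 f(16,12)=120 f(16,14)=16 f(16,16)=1
t=17: f(17,-3)=13260 f(17,-1)=21930 f(17,1)=23630 f(17,3)=19312 f(17,5)=12359 f(17,7)=6187 f(17,9)=2380 f(17,11)=680 f(17,13)=136 f(17,15)=17 f(17,17)=1
t=18: f(18,-4)=13260 f(18,-2)=35190 f(18,0)=45560 f(18,2)=42942 f(18,4)=31671 f(18,6)=18546 f(18,8)=8567 f(18,10)=3060 f(18,12)=816 f(18,14)=153 f(18,16)=18 f(18,18)=1
t=19: f(19,-3)=48450 f(19,-1)=80750 f(19,1)=88502 f(19,3)=74613 f(19,5)=50217 f(19,7)=27113 f(19,9)=11627 f(19,11)=3876 f(19,13)=969 f(19,15)=171 f(19,17)=19 f(19,19)=1
t=20: f(20,-4)=48450 f(20,-2)=129200 f(20,0)=169252 f(20,2)=163115 f(20,4)=124830 f(20,6)=77330 f(20,8)=38740 f(20,10)=15503 f(20,12)=4845 f(20,14)=1140 f(20,16)=190 f(20,18)=20 f(20,20)=1
t=21: f(21,-3)=177650 f(21,-1)=298452 f(21,1)=332367 f(21,3)=287945 f(21,5)=202160 f(21,7)=116070 f(21,9)=54243 f(21,11)=20348 f(21,13)=5985 f(21,15)=1330 f(21,17)=210 f(21,19)=21 f(21,21)=1
t=22: f(22,-4)=177650 f(22,-2)=476102 f(22,0)=630819 f(22,2)=620312 f(22,4)=490105 f(22,6)=318230 f(22,8)=170313 f(22,10)=74591 f(22,12)=26333 f(22,14)=7315 f(22,16)=1540 f(22,18)=231 f(22,20)=22 f(22,22)=1
t=23: f(23,-3)=653752 f(23,-1)=1106921 f(23,1)=1251131 f(23,3)=1110417 f(23,5)=808335 f(23,7)=488543 f(23,9)=244904 f(23,11)=100924 f(23,13)=33648 f(23,15)=8855 f(23,17)=1771 f(23,19)=253 f(23,21)=23 f(23,23)=1
t=24: f(24,-4)=653752 f(24,-2)=1760673 f(24,0)=2358052 f(24,2)=2361548 f(24,4)=1918752 f(24,6)=1296878 f(24,8)=733447 f(24,10)=345828 f(24,12)=134572 f(24,14)=42503 f(24,16)=10626 f(24,18)=2024 f(24,20)=276 f(24,22)=24 f(24,24)=1
t=25: f(25,-3)=2414425 f(25,-1)=4118725 f(25,1)=4719600 f(25,3)=4280300 f(25,5)=3215630 f(25,7)=2030325 f(25,9)=1079275 f(25,11)=480400 f(25,13)=177075 f(25,15)=53129 f(25,17)=12650 f(25,19)=2300 f(25,21)=300 f(25,23)=25 f(25,25)=1
t=26: f(26,-4)=2414425 f(26,-2)=6533150 f(26,0)=8838325 f(26,2)=8999900 f(26,4)=7495930 f(26,6)=5245955 f(26,8)=3109600 f(26,10)=1559675 f(26,12)=657475 f(26,14)=230204 f(26,16)=65779 f(26,18)=14950 f(26,20)=2600 f(26,22)=325 f(26,24)=26 f(26,26)=1
t=27: f(27,-3)=8947575 f(27,-1)=15371475 f(27,1)=17838225 f(27,3)=16495830 f(27,5)=12741885 f(27,7)=8355555 f(27,9)=4669275 f(27,11)=2217150 f(27,13)=887679 f(27,15)=295983 f(27,17)=80729 f(27,19)=17550 f(27,21)=2925 f(27,23)=351 f(27,25)=27 f(27,27)=1
t=28: f(28,-4)=8947575 f(28,-2)=24319050 f(28,0)=33209700 f(28,2)=34334055 f(28,4)=29237715 f(28,6)=21097440 f(28,8)=13024830 f(28,10)=6886425 f(28,12)=3104829 f(28,14)=1183662 f(28,16)=376712 f(28,18)=98279 f(28,20)=20475 f(28,22)=3276 f(28,24)=378 f(28,26)=28 f(28,28)=1
Σ_s f(28,s) = 175844430
P = 175844430/268435456 = 87922215/134217728

Answer: 87922215/134217728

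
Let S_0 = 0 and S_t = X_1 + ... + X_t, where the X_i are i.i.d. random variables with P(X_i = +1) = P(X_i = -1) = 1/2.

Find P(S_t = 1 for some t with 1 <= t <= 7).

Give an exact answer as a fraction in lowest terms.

Answer: 93/128

Derivation:
Count via complement. Let g(t,s) = #length-t paths at position s with S_1..S_t all ≠ 1.
g(t,s) = g(t-1,s-1) + g(t-1,s+1) for s ≠ 1; g(t,1) = 0.
t=0: g(0,0)=1
t=1: g(1,-1)=1
t=2: g(2,-2)=1 g(2,0)=1
t=3: g(3,-3)=1 g(3,-1)=2
t=4: g(4,-4)=1 g(4,-2)=3 g(4,0)=2
t=5: g(5,-5)=1 g(5,-3)=4 g(5,-1)=5
t=6: g(6,-6)=1 g(6,-4)=5 g(6,-2)=9 g(6,0)=5
t=7: g(7,-7)=1 g(7,-5)=6 g(7,-3)=14 g(7,-1)=14
Paths never hitting 1: Σ_s g(7,s) = 35
Paths hitting 1: 2^7 - 35 = 93
P = 93/128 = 93/128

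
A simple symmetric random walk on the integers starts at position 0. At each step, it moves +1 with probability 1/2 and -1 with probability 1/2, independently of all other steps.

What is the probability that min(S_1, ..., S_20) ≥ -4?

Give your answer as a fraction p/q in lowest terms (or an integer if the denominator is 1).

Let f(t,s) = #length-t paths at position s with S_1..S_t all ≥ -4.
f(t,s) = f(t-1,s-1) + f(t-1,s+1) for s ≥ -4; f(t,s) = 0 for s < -4.
t=0: f(0,0)=1
t=1: f(1,-1)=1 f(1,1)=1
t=2: f(2,-2)=1 f(2,0)=2 f(2,2)=1
t=3: f(3,-3)=1 f(3,-1)=3 f(3,1)=3 f(3,3)=1
t=4: f(4,-4)=1 f(4,-2)=4 f(4,0)=6 f(4,2)=4 f(4,4)=1
t=5: f(5,-3)=5 f(5,-1)=10 f(5,1)=10 f(5,3)=5 f(5,5)=1
t=6: f(6,-4)=5 f(6,-2)=15 f(6,0)=20 f(6,2)=15 f(6,4)=6 f(6,6)=1
t=7: f(7,-3)=20 f(7,-1)=35 f(7,1)=35 f(7,3)=21 f(7,5)=7 f(7,7)=1
t=8: f(8,-4)=20 f(8,-2)=55 f(8,0)=70 f(8,2)=56 f(8,4)=28 f(8,6)=8 f(8,8)=1
t=9: f(9,-3)=75 f(9,-1)=125 f(9,1)=126 f(9,3)=84 f(9,5)=36 f(9,7)=9 f(9,9)=1
t=10: f(10,-4)=75 f(10,-2)=200 f(10,0)=251 f(10,2)=210 f(10,4)=120 f(10,6)=45 f(10,8)=10 f(10,10)=1
t=11: f(11,-3)=275 f(11,-1)=451 f(11,1)=461 f(11,3)=330 f(11,5)=165 f(11,7)=55 f(11,9)=11 f(11,11)=1
t=12: f(12,-4)=275 f(12,-2)=726 f(12,0)=912 f(12,2)=791 f(12,4)=495 f(12,6)=220 f(12,8)=66 f(12,10)=12 f(12,12)=1
t=13: f(13,-3)=1001 f(13,-1)=1638 f(13,1)=1703 f(13,3)=1286 f(13,5)=715 f(13,7)=286 f(13,9)=78 f(13,11)=13 f(13,13)=1
t=14: f(14,-4)=1001 f(14,-2)=2639 f(14,0)=3341 f(14,2)=2989 f(14,4)=2001 f(14,6)=1001 f(14,8)=364 f(14,10)=91 f(14,12)=14 f(14,14)=1
t=15: f(15,-3)=3640 f(15,-1)=5980 f(15,1)=6330 f(15,3)=4990 f(15,5)=3002 f(15,7)=1365 f(15,9)=455 f(15,11)=105 f(15,13)=15 f(15,15)=1
t=16: f(16,-4)=3640 f(16,-2)=9620 f(16,0)=12310 f(16,2)=11320 f(16,4)=7992 f(16,6)=4367 f(16,8)=1820 f(16,10)=560 f(16,12)=120 f(16,14)=16 f(16,16)=1
t=17: f(17,-3)=13260 f(17,-1)=21930 f(17,1)=23630 f(17,3)=19312 f(17,5)=12359 f(17,7)=6187 f(17,9)=2380 f(17,11)=680 f(17,13)=136 f(17,15)=17 f(17,17)=1
t=18: f(18,-4)=13260 f(18,-2)=35190 f(18,0)=45560 f(18,2)=42942 f(18,4)=31671 f(18,6)=18546 f(18,8)=8567 f(18,10)=3060 f(18,12)=816 f(18,14)=153 f(18,16)=18 f(18,18)=1
t=19: f(19,-3)=48450 f(19,-1)=80750 f(19,1)=88502 f(19,3)=74613 f(19,5)=50217 f(19,7)=27113 f(19,9)=11627 f(19,11)=3876 f(19,13)=969 f(19,15)=171 f(19,17)=19 f(19,19)=1
t=20: f(20,-4)=48450 f(20,-2)=129200 f(20,0)=169252 f(20,2)=163115 f(20,4)=124830 f(20,6)=77330 f(20,8)=38740 f(20,10)=15503 f(20,12)=4845 f(20,14)=1140 f(20,16)=190 f(20,18)=20 f(20,20)=1
Σ_s f(20,s) = 772616
P = 772616/1048576 = 96577/131072

Answer: 96577/131072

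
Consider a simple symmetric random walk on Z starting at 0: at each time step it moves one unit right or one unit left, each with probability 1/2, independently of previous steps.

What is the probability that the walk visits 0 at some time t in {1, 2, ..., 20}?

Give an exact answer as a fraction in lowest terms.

Answer: 215955/262144

Derivation:
Count via complement. Let g(t,s) = #length-t paths at position s with S_1..S_t all ≠ 0.
g(t,s) = g(t-1,s-1) + g(t-1,s+1) for s ≠ 0; g(t,0) = 0.
t=0: g(0,0)=1
t=1: g(1,-1)=1 g(1,1)=1
t=2: g(2,-2)=1 g(2,2)=1
t=3: g(3,-3)=1 g(3,-1)=1 g(3,1)=1 g(3,3)=1
t=4: g(4,-4)=1 g(4,-2)=2 g(4,2)=2 g(4,4)=1
t=5: g(5,-5)=1 g(5,-3)=3 g(5,-1)=2 g(5,1)=2 g(5,3)=3 g(5,5)=1
t=6: g(6,-6)=1 g(6,-4)=4 g(6,-2)=5 g(6,2)=5 g(6,4)=4 g(6,6)=1
t=7: g(7,-7)=1 g(7,-5)=5 g(7,-3)=9 g(7,-1)=5 g(7,1)=5 g(7,3)=9 g(7,5)=5 g(7,7)=1
t=8: g(8,-8)=1 g(8,-6)=6 g(8,-4)=14 g(8,-2)=14 g(8,2)=14 g(8,4)=14 g(8,6)=6 g(8,8)=1
t=9: g(9,-9)=1 g(9,-7)=7 g(9,-5)=20 g(9,-3)=28 g(9,-1)=14 g(9,1)=14 g(9,3)=28 g(9,5)=20 g(9,7)=7 g(9,9)=1
t=10: g(10,-10)=1 g(10,-8)=8 g(10,-6)=27 g(10,-4)=48 g(10,-2)=42 g(10,2)=42 g(10,4)=48 g(10,6)=27 g(10,8)=8 g(10,10)=1
t=11: g(11,-11)=1 g(11,-9)=9 g(11,-7)=35 g(11,-5)=75 g(11,-3)=90 g(11,-1)=42 g(11,1)=42 g(11,3)=90 g(11,5)=75 g(11,7)=35 g(11,9)=9 g(11,11)=1
t=12: g(12,-12)=1 g(12,-10)=10 g(12,-8)=44 g(12,-6)=110 g(12,-4)=165 g(12,-2)=132 g(12,2)=132 g(12,4)=165 g(12,6)=110 g(12,8)=44 g(12,10)=10 g(12,12)=1
t=13: g(13,-13)=1 g(13,-11)=11 g(13,-9)=54 g(13,-7)=154 g(13,-5)=275 g(13,-3)=297 g(13,-1)=132 g(13,1)=132 g(13,3)=297 g(13,5)=275 g(13,7)=154 g(13,9)=54 g(13,11)=11 g(13,13)=1
t=14: g(14,-14)=1 g(14,-12)=12 g(14,-10)=65 g(14,-8)=208 g(14,-6)=429 g(14,-4)=572 g(14,-2)=429 g(14,2)=429 g(14,4)=572 g(14,6)=429 g(14,8)=208 g(14,10)=65 g(14,12)=12 g(14,14)=1
t=15: g(15,-15)=1 g(15,-13)=13 g(15,-11)=77 g(15,-9)=273 g(15,-7)=637 g(15,-5)=1001 g(15,-3)=1001 g(15,-1)=429 g(15,1)=429 g(15,3)=1001 g(15,5)=1001 g(15,7)=637 g(15,9)=273 g(15,11)=77 g(15,13)=13 g(15,15)=1
t=16: g(16,-16)=1 g(16,-14)=14 g(16,-12)=90 g(16,-10)=350 g(16,-8)=910 g(16,-6)=1638 g(16,-4)=2002 g(16,-2)=1430 g(16,2)=1430 g(16,4)=2002 g(16,6)=1638 g(16,8)=910 g(16,10)=350 g(16,12)=90 g(16,14)=14 g(16,16)=1
t=17: g(17,-17)=1 g(17,-15)=15 g(17,-13)=104 g(17,-11)=440 g(17,-9)=1260 g(17,-7)=2548 g(17,-5)=3640 g(17,-3)=3432 g(17,-1)=1430 g(17,1)=1430 g(17,3)=3432 g(17,5)=3640 g(17,7)=2548 g(17,9)=1260 g(17,11)=440 g(17,13)=104 g(17,15)=15 g(17,17)=1
t=18: g(18,-18)=1 g(18,-16)=16 g(18,-14)=119 g(18,-12)=544 g(18,-10)=1700 g(18,-8)=3808 g(18,-6)=6188 g(18,-4)=7072 g(18,-2)=4862 g(18,2)=4862 g(18,4)=7072 g(18,6)=6188 g(18,8)=3808 g(18,10)=1700 g(18,12)=544 g(18,14)=119 g(18,16)=16 g(18,18)=1
t=19: g(19,-19)=1 g(19,-17)=17 g(19,-15)=135 g(19,-13)=663 g(19,-11)=2244 g(19,-9)=5508 g(19,-7)=9996 g(19,-5)=13260 g(19,-3)=11934 g(19,-1)=4862 g(19,1)=4862 g(19,3)=11934 g(19,5)=13260 g(19,7)=9996 g(19,9)=5508 g(19,11)=2244 g(19,13)=663 g(19,15)=135 g(19,17)=17 g(19,19)=1
t=20: g(20,-20)=1 g(20,-18)=18 g(20,-16)=152 g(20,-14)=798 g(20,-12)=2907 g(20,-10)=7752 g(20,-8)=15504 g(20,-6)=23256 g(20,-4)=25194 g(20,-2)=16796 g(20,2)=16796 g(20,4)=25194 g(20,6)=23256 g(20,8)=15504 g(20,10)=7752 g(20,12)=2907 g(20,14)=798 g(20,16)=152 g(20,18)=18 g(20,20)=1
Paths never hitting 0: Σ_s g(20,s) = 184756
Paths hitting 0: 2^20 - 184756 = 863820
P = 863820/1048576 = 215955/262144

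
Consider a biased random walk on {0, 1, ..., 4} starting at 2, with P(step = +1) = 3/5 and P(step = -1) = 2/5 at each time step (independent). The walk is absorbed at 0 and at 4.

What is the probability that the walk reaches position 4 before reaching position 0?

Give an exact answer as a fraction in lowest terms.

Answer: 9/13

Derivation:
Biased walk: p = 3/5, q = 2/5, r = q/p = 2/3
Gambler's ruin: P(hit 4 before 0 | start at 2) = (1 - r^a)/(1 - r^N)
r^2 = 4/9; r^4 = 16/81
P = (1 - 4/9) / (1 - 16/81) = 5/9 / 65/81 = 9/13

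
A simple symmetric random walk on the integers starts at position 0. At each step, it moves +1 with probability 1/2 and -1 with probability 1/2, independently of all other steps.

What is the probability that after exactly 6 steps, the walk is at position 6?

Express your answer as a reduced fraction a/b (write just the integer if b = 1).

To reach position 6 after 6 steps: need 6 steps of +1 and 0 of -1.
Favorable paths: C(6,6) = 1
Total paths: 2^6 = 64
P = 1/64 = 1/64

Answer: 1/64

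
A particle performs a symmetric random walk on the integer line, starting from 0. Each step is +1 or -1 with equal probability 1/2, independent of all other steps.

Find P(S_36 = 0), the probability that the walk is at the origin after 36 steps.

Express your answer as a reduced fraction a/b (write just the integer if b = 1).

Answer: 2268783825/17179869184

Derivation:
To return to 0 after 36 steps: need exactly 18 steps of +1 and 18 of -1.
Favorable paths: C(36,18) = 9075135300
Total paths: 2^36 = 68719476736
P = 9075135300/68719476736 = 2268783825/17179869184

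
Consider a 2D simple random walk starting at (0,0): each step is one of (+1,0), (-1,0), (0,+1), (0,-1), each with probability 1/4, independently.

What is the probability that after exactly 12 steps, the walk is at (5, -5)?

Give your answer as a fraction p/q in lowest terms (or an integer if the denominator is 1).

Answer: 693/1048576

Derivation:
Let h be the number of horizontal steps (so 12-h are vertical). To end at (5,-5) need (h+5)/2 right-steps and ((12-h)-5)/2 up-steps.
Sum over h with 5 ≤ h ≤ 7, h ≡ 1 (mod 2), 12-h ≡ 1 (mod 2):
h=5: C(12,5)·C(5,5)·C(7,1) = 792·1·7 = 5544
h=7: C(12,7)·C(7,6)·C(5,0) = 792·7·1 = 5544
Total favorable: 11088
Total paths: 4^12 = 16777216
P = 11088/16777216 = 693/1048576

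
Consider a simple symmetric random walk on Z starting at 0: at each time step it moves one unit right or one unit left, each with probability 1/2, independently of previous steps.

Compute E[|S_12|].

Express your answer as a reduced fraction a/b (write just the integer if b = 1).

S_12 takes values m ≡ 0 (mod 2) with |m| ≤ 12; P(S_12=m) = C(12,(12+m)/2)/2^12.
Total paths: 2^12 = 4096
Distribution: P(S=-12)=1/4096, P(S=-10)=12/4096, P(S=-8)=66/4096, P(S=-6)=220/4096, P(S=-4)=495/4096, P(S=-2)=792/4096, P(S=0)=924/4096, P(S=2)=792/4096, P(S=4)=495/4096, P(S=6)=220/4096, P(S=8)=66/4096, P(S=10)=12/4096, P(S=12)=1/4096
E[|S_12|] = Σ_m |m|·P(S_12=m) = 11088/4096 = 693/256

Answer: 693/256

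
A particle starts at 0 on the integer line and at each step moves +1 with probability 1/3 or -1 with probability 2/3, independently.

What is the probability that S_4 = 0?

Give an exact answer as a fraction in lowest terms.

To be at 0 after 4 steps: need exactly 2 steps of +1 and 2 of -1.
Number of such sequences: C(4,2) = 6
Each has probability (1/3)^2 · (2/3)^2 = 4/81
P = 6 · 4/81 = 8/27

Answer: 8/27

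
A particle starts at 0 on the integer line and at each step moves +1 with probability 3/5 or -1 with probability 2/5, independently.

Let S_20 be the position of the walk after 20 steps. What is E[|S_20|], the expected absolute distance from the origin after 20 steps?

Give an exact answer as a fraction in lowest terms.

S_20 takes values m ≡ 0 (mod 2) with |m| ≤ 20; P(S_20=m) = C(20,(20+m)/2) · (3/5)^((20+m)/2) · (2/5)^((20-m)/2).
Distribution: P(S=-20)=1048576/95367431640625, P(S=-18)=6291456/19073486328125, P(S=-16)=89653248/19073486328125, P(S=-14)=806879232/19073486328125, P(S=-12)=5143855104/19073486328125, P(S=-10)=123452522496/95367431640625, P(S=-8)=92589391872/19073486328125, P(S=-6)=277768175616/19073486328125, P(S=-4)=677059928064/19073486328125, P(S=-2)=1354119856128/19073486328125, P(S=0)=11171488813056/95367431640625, P(S=2)=3046769676288/19073486328125, P(S=4)=3427615885824/19073486328125, P(S=6)=3163953125376/19073486328125, P(S=8)=2372964844032/19073486328125, P(S=10)=7118894532096/95367431640625, P(S=12)=667396362384/19073486328125, P(S=14)=235551657312/19073486328125, P(S=16)=58887914328/19073486328125, P(S=18)=9298091736/19073486328125, P(S=20)=3486784401/95367431640625
E[|S_20|] = Σ_m |m|·P(S_20=m) = 92584511554804/19073486328125

Answer: 92584511554804/19073486328125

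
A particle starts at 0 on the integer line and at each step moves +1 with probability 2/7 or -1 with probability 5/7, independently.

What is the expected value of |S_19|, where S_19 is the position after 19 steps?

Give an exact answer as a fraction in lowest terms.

Answer: 13396347089447951/1628413597910449

Derivation:
S_19 takes values m ≡ 1 (mod 2) with |m| ≤ 19; P(S_19=m) = C(19,(19+m)/2) · (2/7)^((19+m)/2) · (5/7)^((19-m)/2).
Distribution: P(S=-19)=19073486328125/11398895185373143, P(S=-17)=144958496093750/11398895185373143, P(S=-15)=521850585937500/11398895185373143, P(S=-13)=1182861328125000/11398895185373143, P(S=-11)=1892578125000000/11398895185373143, P(S=-9)=2271093750000000/11398895185373143, P(S=-7)=302812500000000/1628413597910449, P(S=-5)=1574625000000000/11398895185373143, P(S=-3)=944775000000000/11398895185373143, P(S=-1)=461890000000000/11398895185373143, P(S=1)=184756000000000/11398895185373143, P(S=3)=60465600000000/11398895185373143, P(S=5)=16124160000000/11398895185373143, P(S=7)=496128000000/1628413597910449, P(S=9)=595353600000/11398895185373143, P(S=11)=79380480000/11398895185373143, P(S=13)=7938048000/11398895185373143, P(S=15)=560332800/11398895185373143, P(S=17)=24903680/11398895185373143, P(S=19)=524288/11398895185373143
E[|S_19|] = Σ_m |m|·P(S_19=m) = 13396347089447951/1628413597910449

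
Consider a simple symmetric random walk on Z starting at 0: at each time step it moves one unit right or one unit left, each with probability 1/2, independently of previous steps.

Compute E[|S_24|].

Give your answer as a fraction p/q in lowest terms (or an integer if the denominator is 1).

S_24 takes values m ≡ 0 (mod 2) with |m| ≤ 24; P(S_24=m) = C(24,(24+m)/2)/2^24.
Total paths: 2^24 = 16777216
Distribution: P(S=-24)=1/16777216, P(S=-22)=24/16777216, P(S=-20)=276/16777216, P(S=-18)=2024/16777216, P(S=-16)=10626/16777216, P(S=-14)=42504/16777216, P(S=-12)=134596/16777216, P(S=-10)=346104/16777216, P(S=-8)=735471/16777216, P(S=-6)=1307504/16777216, P(S=-4)=1961256/16777216, P(S=-2)=2496144/16777216, P(S=0)=2704156/16777216, P(S=2)=2496144/16777216, P(S=4)=1961256/16777216, P(S=6)=1307504/16777216, P(S=8)=735471/16777216, P(S=10)=346104/16777216, P(S=12)=134596/16777216, P(S=14)=42504/16777216, P(S=16)=10626/16777216, P(S=18)=2024/16777216, P(S=20)=276/16777216, P(S=22)=24/16777216, P(S=24)=1/16777216
E[|S_24|] = Σ_m |m|·P(S_24=m) = 64899744/16777216 = 2028117/524288

Answer: 2028117/524288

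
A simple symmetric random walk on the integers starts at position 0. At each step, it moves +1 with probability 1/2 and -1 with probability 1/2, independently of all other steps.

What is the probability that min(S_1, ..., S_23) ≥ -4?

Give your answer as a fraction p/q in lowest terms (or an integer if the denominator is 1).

Let f(t,s) = #length-t paths at position s with S_1..S_t all ≥ -4.
f(t,s) = f(t-1,s-1) + f(t-1,s+1) for s ≥ -4; f(t,s) = 0 for s < -4.
t=0: f(0,0)=1
t=1: f(1,-1)=1 f(1,1)=1
t=2: f(2,-2)=1 f(2,0)=2 f(2,2)=1
t=3: f(3,-3)=1 f(3,-1)=3 f(3,1)=3 f(3,3)=1
t=4: f(4,-4)=1 f(4,-2)=4 f(4,0)=6 f(4,2)=4 f(4,4)=1
t=5: f(5,-3)=5 f(5,-1)=10 f(5,1)=10 f(5,3)=5 f(5,5)=1
t=6: f(6,-4)=5 f(6,-2)=15 f(6,0)=20 f(6,2)=15 f(6,4)=6 f(6,6)=1
t=7: f(7,-3)=20 f(7,-1)=35 f(7,1)=35 f(7,3)=21 f(7,5)=7 f(7,7)=1
t=8: f(8,-4)=20 f(8,-2)=55 f(8,0)=70 f(8,2)=56 f(8,4)=28 f(8,6)=8 f(8,8)=1
t=9: f(9,-3)=75 f(9,-1)=125 f(9,1)=126 f(9,3)=84 f(9,5)=36 f(9,7)=9 f(9,9)=1
t=10: f(10,-4)=75 f(10,-2)=200 f(10,0)=251 f(10,2)=210 f(10,4)=120 f(10,6)=45 f(10,8)=10 f(10,10)=1
t=11: f(11,-3)=275 f(11,-1)=451 f(11,1)=461 f(11,3)=330 f(11,5)=165 f(11,7)=55 f(11,9)=11 f(11,11)=1
t=12: f(12,-4)=275 f(12,-2)=726 f(12,0)=912 f(12,2)=791 f(12,4)=495 f(12,6)=220 f(12,8)=66 f(12,10)=12 f(12,12)=1
t=13: f(13,-3)=1001 f(13,-1)=1638 f(13,1)=1703 f(13,3)=1286 f(13,5)=715 f(13,7)=286 f(13,9)=78 f(13,11)=13 f(13,13)=1
t=14: f(14,-4)=1001 f(14,-2)=2639 f(14,0)=3341 f(14,2)=2989 f(14,4)=2001 f(14,6)=1001 f(14,8)=364 f(14,10)=91 f(14,12)=14 f(14,14)=1
t=15: f(15,-3)=3640 f(15,-1)=5980 f(15,1)=6330 f(15,3)=4990 f(15,5)=3002 f(15,7)=1365 f(15,9)=455 f(15,11)=105 f(15,13)=15 f(15,15)=1
t=16: f(16,-4)=3640 f(16,-2)=9620 f(16,0)=12310 f(16,2)=11320 f(16,4)=7992 f(16,6)=4367 f(16,8)=1820 f(16,10)=560 f(16,12)=120 f(16,14)=16 f(16,16)=1
t=17: f(17,-3)=13260 f(17,-1)=21930 f(17,1)=23630 f(17,3)=19312 f(17,5)=12359 f(17,7)=6187 f(17,9)=2380 f(17,11)=680 f(17,13)=136 f(17,15)=17 f(17,17)=1
t=18: f(18,-4)=13260 f(18,-2)=35190 f(18,0)=45560 f(18,2)=42942 f(18,4)=31671 f(18,6)=18546 f(18,8)=8567 f(18,10)=3060 f(18,12)=816 f(18,14)=153 f(18,16)=18 f(18,18)=1
t=19: f(19,-3)=48450 f(19,-1)=80750 f(19,1)=88502 f(19,3)=74613 f(19,5)=50217 f(19,7)=27113 f(19,9)=11627 f(19,11)=3876 f(19,13)=969 f(19,15)=171 f(19,17)=19 f(19,19)=1
t=20: f(20,-4)=48450 f(20,-2)=129200 f(20,0)=169252 f(20,2)=163115 f(20,4)=124830 f(20,6)=77330 f(20,8)=38740 f(20,10)=15503 f(20,12)=4845 f(20,14)=1140 f(20,16)=190 f(20,18)=20 f(20,20)=1
t=21: f(21,-3)=177650 f(21,-1)=298452 f(21,1)=332367 f(21,3)=287945 f(21,5)=202160 f(21,7)=116070 f(21,9)=54243 f(21,11)=20348 f(21,13)=5985 f(21,15)=1330 f(21,17)=210 f(21,19)=21 f(21,21)=1
t=22: f(22,-4)=177650 f(22,-2)=476102 f(22,0)=630819 f(22,2)=620312 f(22,4)=490105 f(22,6)=318230 f(22,8)=170313 f(22,10)=74591 f(22,12)=26333 f(22,14)=7315 f(22,16)=1540 f(22,18)=231 f(22,20)=22 f(22,22)=1
t=23: f(23,-3)=653752 f(23,-1)=1106921 f(23,1)=1251131 f(23,3)=1110417 f(23,5)=808335 f(23,7)=488543 f(23,9)=244904 f(23,11)=100924 f(23,13)=33648 f(23,15)=8855 f(23,17)=1771 f(23,19)=253 f(23,21)=23 f(23,23)=1
Σ_s f(23,s) = 5809478
P = 5809478/8388608 = 2904739/4194304

Answer: 2904739/4194304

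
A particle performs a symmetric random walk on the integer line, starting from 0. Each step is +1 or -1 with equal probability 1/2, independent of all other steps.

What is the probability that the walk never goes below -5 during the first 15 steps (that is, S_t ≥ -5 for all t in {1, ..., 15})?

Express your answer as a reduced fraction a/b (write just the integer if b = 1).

Let f(t,s) = #length-t paths at position s with S_1..S_t all ≥ -5.
f(t,s) = f(t-1,s-1) + f(t-1,s+1) for s ≥ -5; f(t,s) = 0 for s < -5.
t=0: f(0,0)=1
t=1: f(1,-1)=1 f(1,1)=1
t=2: f(2,-2)=1 f(2,0)=2 f(2,2)=1
t=3: f(3,-3)=1 f(3,-1)=3 f(3,1)=3 f(3,3)=1
t=4: f(4,-4)=1 f(4,-2)=4 f(4,0)=6 f(4,2)=4 f(4,4)=1
t=5: f(5,-5)=1 f(5,-3)=5 f(5,-1)=10 f(5,1)=10 f(5,3)=5 f(5,5)=1
t=6: f(6,-4)=6 f(6,-2)=15 f(6,0)=20 f(6,2)=15 f(6,4)=6 f(6,6)=1
t=7: f(7,-5)=6 f(7,-3)=21 f(7,-1)=35 f(7,1)=35 f(7,3)=21 f(7,5)=7 f(7,7)=1
t=8: f(8,-4)=27 f(8,-2)=56 f(8,0)=70 f(8,2)=56 f(8,4)=28 f(8,6)=8 f(8,8)=1
t=9: f(9,-5)=27 f(9,-3)=83 f(9,-1)=126 f(9,1)=126 f(9,3)=84 f(9,5)=36 f(9,7)=9 f(9,9)=1
t=10: f(10,-4)=110 f(10,-2)=209 f(10,0)=252 f(10,2)=210 f(10,4)=120 f(10,6)=45 f(10,8)=10 f(10,10)=1
t=11: f(11,-5)=110 f(11,-3)=319 f(11,-1)=461 f(11,1)=462 f(11,3)=330 f(11,5)=165 f(11,7)=55 f(11,9)=11 f(11,11)=1
t=12: f(12,-4)=429 f(12,-2)=780 f(12,0)=923 f(12,2)=792 f(12,4)=495 f(12,6)=220 f(12,8)=66 f(12,10)=12 f(12,12)=1
t=13: f(13,-5)=429 f(13,-3)=1209 f(13,-1)=1703 f(13,1)=1715 f(13,3)=1287 f(13,5)=715 f(13,7)=286 f(13,9)=78 f(13,11)=13 f(13,13)=1
t=14: f(14,-4)=1638 f(14,-2)=2912 f(14,0)=3418 f(14,2)=3002 f(14,4)=2002 f(14,6)=1001 f(14,8)=364 f(14,10)=91 f(14,12)=14 f(14,14)=1
t=15: f(15,-5)=1638 f(15,-3)=4550 f(15,-1)=6330 f(15,1)=6420 f(15,3)=5004 f(15,5)=3003 f(15,7)=1365 f(15,9)=455 f(15,11)=105 f(15,13)=15 f(15,15)=1
Σ_s f(15,s) = 28886
P = 28886/32768 = 14443/16384

Answer: 14443/16384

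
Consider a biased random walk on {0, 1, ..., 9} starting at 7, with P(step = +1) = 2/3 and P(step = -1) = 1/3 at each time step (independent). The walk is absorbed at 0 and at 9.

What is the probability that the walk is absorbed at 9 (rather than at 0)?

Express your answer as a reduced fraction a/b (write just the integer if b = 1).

Biased walk: p = 2/3, q = 1/3, r = q/p = 1/2
Gambler's ruin: P(hit 9 before 0 | start at 7) = (1 - r^a)/(1 - r^N)
r^7 = 1/128; r^9 = 1/512
P = (1 - 1/128) / (1 - 1/512) = 127/128 / 511/512 = 508/511

Answer: 508/511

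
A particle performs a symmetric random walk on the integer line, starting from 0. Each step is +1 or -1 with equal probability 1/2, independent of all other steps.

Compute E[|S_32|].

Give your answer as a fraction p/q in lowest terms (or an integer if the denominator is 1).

Answer: 300540195/67108864

Derivation:
S_32 takes values m ≡ 0 (mod 2) with |m| ≤ 32; P(S_32=m) = C(32,(32+m)/2)/2^32.
Total paths: 2^32 = 4294967296
Distribution: P(S=-32)=1/4294967296, P(S=-30)=32/4294967296, P(S=-28)=496/4294967296, P(S=-26)=4960/4294967296, P(S=-24)=35960/4294967296, P(S=-22)=201376/4294967296, P(S=-20)=906192/4294967296, P(S=-18)=3365856/4294967296, P(S=-16)=10518300/4294967296, P(S=-14)=28048800/4294967296, P(S=-12)=64512240/4294967296, P(S=-10)=129024480/4294967296, P(S=-8)=225792840/4294967296, P(S=-6)=347373600/4294967296, P(S=-4)=471435600/4294967296, P(S=-2)=565722720/4294967296, P(S=0)=601080390/4294967296, P(S=2)=565722720/4294967296, P(S=4)=471435600/4294967296, P(S=6)=347373600/4294967296, P(S=8)=225792840/4294967296, P(S=10)=129024480/4294967296, P(S=12)=64512240/4294967296, P(S=14)=28048800/4294967296, P(S=16)=10518300/4294967296, P(S=18)=3365856/4294967296, P(S=20)=906192/4294967296, P(S=22)=201376/4294967296, P(S=24)=35960/4294967296, P(S=26)=4960/4294967296, P(S=28)=496/4294967296, P(S=30)=32/4294967296, P(S=32)=1/4294967296
E[|S_32|] = Σ_m |m|·P(S_32=m) = 19234572480/4294967296 = 300540195/67108864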